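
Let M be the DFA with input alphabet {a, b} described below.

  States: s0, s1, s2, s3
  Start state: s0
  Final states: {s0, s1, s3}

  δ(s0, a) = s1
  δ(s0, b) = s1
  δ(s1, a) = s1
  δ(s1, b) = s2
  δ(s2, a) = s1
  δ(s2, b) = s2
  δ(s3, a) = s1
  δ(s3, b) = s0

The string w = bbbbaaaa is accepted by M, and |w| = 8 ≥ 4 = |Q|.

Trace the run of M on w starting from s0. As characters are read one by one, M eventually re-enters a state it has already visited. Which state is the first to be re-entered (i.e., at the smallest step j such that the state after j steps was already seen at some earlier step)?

s2

Run of M on w = b b b b a a a a:
  step 0: s0  (start)
  step 1: s1  (read b: s0→s1)
  step 2: s2  (read b: s1→s2)
  step 3: s2  (read b: s2→s2)   ← first repeat (s2 seen earlier)
  step 4: s2  (read b: s2→s2)
  step 5: s1  (read a: s2→s1)
  step 6: s1  (read a: s1→s1)
  step 7: s1  (read a: s1→s1)
  step 8: s1  (read a: s1→s1)

The earliest repeat is at step j = 3: M is in s2, which it already visited at step i = 2.
Since M has 4 states, any run of length ≥ 4 visits 4+1 states, so by pigeonhole some state repeats within the first 4 steps — that repeat gives the pumpable loop.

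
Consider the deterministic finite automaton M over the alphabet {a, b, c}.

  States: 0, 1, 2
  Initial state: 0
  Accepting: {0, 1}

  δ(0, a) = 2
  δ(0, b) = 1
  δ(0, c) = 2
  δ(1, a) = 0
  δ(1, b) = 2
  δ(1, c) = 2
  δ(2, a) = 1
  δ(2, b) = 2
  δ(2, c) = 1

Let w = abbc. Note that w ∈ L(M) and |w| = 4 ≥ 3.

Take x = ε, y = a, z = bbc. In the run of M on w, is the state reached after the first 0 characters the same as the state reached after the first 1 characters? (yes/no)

State sequence: 0 -a-> 2

After x (step 0): 0. After xy (step 1): 2.
They differ (0 ≠ 2), so y is not a cycle from the state after x; this split is not the one the pumping-lemma construction produces, and pumping y need not keep the string in L(M).

no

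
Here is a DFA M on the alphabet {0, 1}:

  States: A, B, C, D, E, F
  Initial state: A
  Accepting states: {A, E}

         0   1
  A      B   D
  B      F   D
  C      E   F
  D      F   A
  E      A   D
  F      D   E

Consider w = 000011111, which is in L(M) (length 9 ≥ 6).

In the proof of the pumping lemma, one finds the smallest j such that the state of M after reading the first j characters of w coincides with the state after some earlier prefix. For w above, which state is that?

State sequence: A -0-> B -0-> F -0-> D -0-> F -1-> E -1-> D -1-> A -1-> D -1-> A
First repeat at step 4: F was already visited.

The earliest repeat is at step j = 4: M is in F, which it already visited at step i = 2.
The DFA has 6 states, so the proof of the pumping lemma guarantees a repeated state among the first 6+1 visited; the segment between the two visits is the pumpable y.

F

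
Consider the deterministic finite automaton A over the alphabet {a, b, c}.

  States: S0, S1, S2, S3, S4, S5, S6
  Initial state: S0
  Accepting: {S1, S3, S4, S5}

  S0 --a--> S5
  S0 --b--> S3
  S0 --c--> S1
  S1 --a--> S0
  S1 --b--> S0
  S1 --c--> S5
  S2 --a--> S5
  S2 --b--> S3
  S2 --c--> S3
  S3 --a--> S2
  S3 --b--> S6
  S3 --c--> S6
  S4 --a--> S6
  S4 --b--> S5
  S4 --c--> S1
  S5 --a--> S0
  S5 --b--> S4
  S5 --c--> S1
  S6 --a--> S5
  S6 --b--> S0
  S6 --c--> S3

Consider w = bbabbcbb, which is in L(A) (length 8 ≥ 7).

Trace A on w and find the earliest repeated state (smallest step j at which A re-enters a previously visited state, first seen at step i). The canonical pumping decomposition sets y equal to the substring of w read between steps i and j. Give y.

bb

State sequence: S0 -b-> S3 -b-> S6 -a-> S5 -b-> S4 -b-> S5 -c-> S1 -b-> S0 -b-> S3
First repeat at step 5: S5 was already visited.

So i = 3, j = 5, giving x = w[0:3] = bba, y = w[3:5] = bb, z = w[5:8] = cbb.
Check: |xy| = 5 ≤ 7 and |y| = 2 ≥ 1. Reading y takes A from S5 back to S5, so every xyⁱz is accepted.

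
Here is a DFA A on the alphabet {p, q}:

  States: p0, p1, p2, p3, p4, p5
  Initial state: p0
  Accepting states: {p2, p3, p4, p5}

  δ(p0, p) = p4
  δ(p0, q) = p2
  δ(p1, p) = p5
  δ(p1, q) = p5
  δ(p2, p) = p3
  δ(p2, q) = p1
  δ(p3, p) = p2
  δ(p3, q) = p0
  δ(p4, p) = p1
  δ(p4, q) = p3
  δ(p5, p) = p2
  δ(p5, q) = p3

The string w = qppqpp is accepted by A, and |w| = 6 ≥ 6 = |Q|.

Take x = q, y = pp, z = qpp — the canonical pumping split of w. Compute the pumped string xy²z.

qppppqpp

xy^2z = q·pp·pp·qpp = qppppqpp.
Reading y = pp takes A from p2 back to p2, so after x·y·y the machine is still in p2, and z then leads to the accepting state p2. Hence qppppqpp ∈ L(A).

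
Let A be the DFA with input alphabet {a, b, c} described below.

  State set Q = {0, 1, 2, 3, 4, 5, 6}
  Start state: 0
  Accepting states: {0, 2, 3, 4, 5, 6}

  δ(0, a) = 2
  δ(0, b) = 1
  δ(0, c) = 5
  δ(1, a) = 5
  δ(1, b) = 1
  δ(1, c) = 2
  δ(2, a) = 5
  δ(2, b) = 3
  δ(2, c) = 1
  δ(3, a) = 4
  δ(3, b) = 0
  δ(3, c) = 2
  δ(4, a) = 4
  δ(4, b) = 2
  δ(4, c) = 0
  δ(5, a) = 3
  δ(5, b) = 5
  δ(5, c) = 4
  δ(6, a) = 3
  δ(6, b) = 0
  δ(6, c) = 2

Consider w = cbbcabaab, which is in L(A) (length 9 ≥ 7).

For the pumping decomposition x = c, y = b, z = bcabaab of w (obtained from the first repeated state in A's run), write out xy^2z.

xy^2z = c·b·b·bcabaab = cbbbcabaab.
Reading y = b takes A from 5 back to 5, so after x·y·y the machine is still in 5, and z then leads to the accepting state 0. Hence cbbbcabaab ∈ L(A).

cbbbcabaab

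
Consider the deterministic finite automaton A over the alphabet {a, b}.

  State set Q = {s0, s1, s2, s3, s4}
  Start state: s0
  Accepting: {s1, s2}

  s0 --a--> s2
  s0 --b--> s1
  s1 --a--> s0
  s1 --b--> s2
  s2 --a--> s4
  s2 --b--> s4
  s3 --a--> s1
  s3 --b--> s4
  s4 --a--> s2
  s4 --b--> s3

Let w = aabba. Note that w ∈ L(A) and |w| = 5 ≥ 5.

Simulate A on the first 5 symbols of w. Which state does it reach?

s2

State sequence: s0 -a-> s2 -a-> s4 -b-> s3 -b-> s4 -a-> s2

After reading 5 characters, A is in state s2.
(This kind of state-tracing is the core of the pumping-lemma construction: with 5 states, pigeonhole forces a repeat within the first 5 steps.)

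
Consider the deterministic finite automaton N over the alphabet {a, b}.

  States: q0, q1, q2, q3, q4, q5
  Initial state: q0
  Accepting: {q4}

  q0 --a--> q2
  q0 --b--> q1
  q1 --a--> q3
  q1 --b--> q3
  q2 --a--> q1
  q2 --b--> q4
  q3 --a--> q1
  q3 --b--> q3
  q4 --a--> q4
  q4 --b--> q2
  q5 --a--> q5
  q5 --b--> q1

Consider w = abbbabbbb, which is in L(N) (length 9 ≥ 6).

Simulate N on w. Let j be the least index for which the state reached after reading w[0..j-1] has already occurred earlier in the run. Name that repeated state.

Run of N on w = a b b b a b b b b:
  step 0: q0  (start)
  step 1: q2  (read a: q0→q2)
  step 2: q4  (read b: q2→q4)
  step 3: q2  (read b: q4→q2)   ← first repeat (q2 seen earlier)
  step 4: q4  (read b: q2→q4)
  step 5: q4  (read a: q4→q4)
  step 6: q2  (read b: q4→q2)
  step 7: q4  (read b: q2→q4)
  step 8: q2  (read b: q4→q2)
  step 9: q4  (read b: q2→q4)

The earliest repeat is at step j = 3: N is in q2, which it already visited at step i = 1.
With |Q| = 6, pigeonhole forces a state repeat no later than step 6; the substring read between the first and second visits to that state can be pumped.

q2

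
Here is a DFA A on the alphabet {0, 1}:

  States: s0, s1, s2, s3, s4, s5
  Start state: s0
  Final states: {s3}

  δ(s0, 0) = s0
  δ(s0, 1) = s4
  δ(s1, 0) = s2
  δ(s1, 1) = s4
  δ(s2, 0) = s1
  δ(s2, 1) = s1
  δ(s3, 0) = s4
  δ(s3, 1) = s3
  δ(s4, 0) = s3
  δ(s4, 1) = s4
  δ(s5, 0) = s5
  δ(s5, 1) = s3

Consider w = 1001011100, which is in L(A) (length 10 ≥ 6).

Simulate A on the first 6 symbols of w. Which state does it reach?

s3

Run of A on the first 6 characters of w = 1 0 0 1 0 1:
  step 0: s0  (start)
  step 1: s4  (read 1: s0→s4)
  step 2: s3  (read 0: s4→s3)
  step 3: s4  (read 0: s3→s4)
  step 4: s4  (read 1: s4→s4)
  step 5: s3  (read 0: s4→s3)
  step 6: s3  (read 1: s3→s3)

After reading 6 characters, A is in state s3.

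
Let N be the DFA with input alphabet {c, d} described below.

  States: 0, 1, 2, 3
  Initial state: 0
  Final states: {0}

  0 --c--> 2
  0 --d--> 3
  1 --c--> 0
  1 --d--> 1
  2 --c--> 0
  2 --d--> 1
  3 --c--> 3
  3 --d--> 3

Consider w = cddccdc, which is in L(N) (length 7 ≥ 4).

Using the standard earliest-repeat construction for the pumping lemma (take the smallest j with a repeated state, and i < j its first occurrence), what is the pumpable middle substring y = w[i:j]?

Run of N on w = c d d c c d c:
  step 0: 0  (start)
  step 1: 2  (read c: 0→2)
  step 2: 1  (read d: 2→1)
  step 3: 1  (read d: 1→1)   ← first repeat (1 seen earlier)
  step 4: 0  (read c: 1→0)
  step 5: 2  (read c: 0→2)
  step 6: 1  (read d: 2→1)
  step 7: 0  (read c: 1→0)

So i = 2, j = 3, giving x = w[0:2] = cd, y = w[2:3] = d, z = w[3:7] = ccdc.
Check: |xy| = 3 ≤ 4 and |y| = 1 ≥ 1. Reading y takes N from 1 back to 1, so every xyⁱz is accepted.

d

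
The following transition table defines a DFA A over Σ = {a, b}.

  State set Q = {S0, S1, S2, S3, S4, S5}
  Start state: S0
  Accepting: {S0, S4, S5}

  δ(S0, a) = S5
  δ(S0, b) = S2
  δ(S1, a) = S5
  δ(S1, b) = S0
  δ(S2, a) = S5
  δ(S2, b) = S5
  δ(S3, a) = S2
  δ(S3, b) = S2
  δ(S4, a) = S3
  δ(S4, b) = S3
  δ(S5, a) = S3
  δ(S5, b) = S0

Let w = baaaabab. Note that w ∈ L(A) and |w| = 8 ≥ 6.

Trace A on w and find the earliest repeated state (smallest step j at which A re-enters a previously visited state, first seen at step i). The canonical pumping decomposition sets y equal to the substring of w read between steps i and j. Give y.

aaa

Run of A on w = b a a a a b a b:
  step 0: S0  (start)
  step 1: S2  (read b: S0→S2)
  step 2: S5  (read a: S2→S5)
  step 3: S3  (read a: S5→S3)
  step 4: S2  (read a: S3→S2)   ← first repeat (S2 seen earlier)
  step 5: S5  (read a: S2→S5)
  step 6: S0  (read b: S5→S0)
  step 7: S5  (read a: S0→S5)
  step 8: S0  (read b: S5→S0)

So i = 1, j = 4, giving x = w[0:1] = b, y = w[1:4] = aaa, z = w[4:8] = abab.
Check: |xy| = 4 ≤ 6 and |y| = 3 ≥ 1. Reading y takes A from S2 back to S2, so every xyⁱz is accepted.
With |Q| = 6, pigeonhole forces a state repeat no later than step 6; the substring read between the first and second visits to that state can be pumped.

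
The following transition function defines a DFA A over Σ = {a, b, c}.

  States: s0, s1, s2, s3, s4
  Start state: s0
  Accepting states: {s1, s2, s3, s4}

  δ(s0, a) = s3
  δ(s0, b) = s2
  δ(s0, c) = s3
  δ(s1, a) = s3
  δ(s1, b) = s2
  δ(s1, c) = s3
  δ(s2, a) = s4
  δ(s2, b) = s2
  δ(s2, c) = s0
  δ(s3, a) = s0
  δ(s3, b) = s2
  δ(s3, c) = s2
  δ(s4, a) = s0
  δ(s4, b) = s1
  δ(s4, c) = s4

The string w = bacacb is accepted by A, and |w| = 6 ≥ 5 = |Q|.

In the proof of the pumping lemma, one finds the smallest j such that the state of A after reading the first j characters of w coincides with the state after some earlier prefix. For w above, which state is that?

State sequence: s0 -b-> s2 -a-> s4 -c-> s4 -a-> s0 -c-> s3 -b-> s2
First repeat at step 3: s4 was already visited.

The earliest repeat is at step j = 3: A is in s4, which it already visited at step i = 2.
The DFA has 5 states, so the proof of the pumping lemma guarantees a repeated state among the first 5+1 visited; the segment between the two visits is the pumpable y.

s4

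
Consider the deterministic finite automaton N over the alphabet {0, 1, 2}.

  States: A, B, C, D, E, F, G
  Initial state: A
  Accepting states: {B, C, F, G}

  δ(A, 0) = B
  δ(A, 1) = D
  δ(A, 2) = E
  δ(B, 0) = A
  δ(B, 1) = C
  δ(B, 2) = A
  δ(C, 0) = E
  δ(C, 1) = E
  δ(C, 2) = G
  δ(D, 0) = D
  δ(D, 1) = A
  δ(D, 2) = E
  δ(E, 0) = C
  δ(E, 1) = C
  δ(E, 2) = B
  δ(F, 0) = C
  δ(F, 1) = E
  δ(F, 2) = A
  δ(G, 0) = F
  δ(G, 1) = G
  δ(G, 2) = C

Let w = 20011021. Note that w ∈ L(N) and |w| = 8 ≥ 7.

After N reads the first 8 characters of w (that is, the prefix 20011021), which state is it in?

Run of N on the first 8 characters of w = 2 0 0 1 1 0 2 1:
  step 0: A  (start)
  step 1: E  (read 2: A→E)
  step 2: C  (read 0: E→C)
  step 3: E  (read 0: C→E)
  step 4: C  (read 1: E→C)
  step 5: E  (read 1: C→E)
  step 6: C  (read 0: E→C)
  step 7: G  (read 2: C→G)
  step 8: G  (read 1: G→G)

After reading 8 characters, N is in state G.

G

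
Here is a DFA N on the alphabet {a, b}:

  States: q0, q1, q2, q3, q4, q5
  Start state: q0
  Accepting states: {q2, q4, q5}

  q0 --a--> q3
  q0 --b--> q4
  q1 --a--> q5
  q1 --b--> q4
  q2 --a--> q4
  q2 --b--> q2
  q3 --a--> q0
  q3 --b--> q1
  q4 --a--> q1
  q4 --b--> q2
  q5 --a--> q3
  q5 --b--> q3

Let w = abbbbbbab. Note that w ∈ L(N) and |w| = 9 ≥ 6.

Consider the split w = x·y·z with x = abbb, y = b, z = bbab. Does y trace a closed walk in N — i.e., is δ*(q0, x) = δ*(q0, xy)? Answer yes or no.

State sequence: q0 -a-> q3 -b-> q1 -b-> q4 -b-> q2 -b-> q2

After x (step 4): q2. After xy (step 5): q2.
They match, so y = b drives N around a cycle from q2 back to itself; pumping y any number of times keeps N in q2 before reading z, and xyⁱz ∈ L(N) for every i ≥ 0.

yes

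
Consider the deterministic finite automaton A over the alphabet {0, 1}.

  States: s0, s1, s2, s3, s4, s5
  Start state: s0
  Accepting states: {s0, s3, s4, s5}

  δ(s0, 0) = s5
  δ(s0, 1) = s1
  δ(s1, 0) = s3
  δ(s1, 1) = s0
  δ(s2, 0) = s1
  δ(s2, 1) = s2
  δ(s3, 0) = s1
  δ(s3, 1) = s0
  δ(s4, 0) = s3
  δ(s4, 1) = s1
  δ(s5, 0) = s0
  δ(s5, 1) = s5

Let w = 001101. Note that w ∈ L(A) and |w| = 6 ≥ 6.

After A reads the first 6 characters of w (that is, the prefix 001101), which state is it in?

s5

State sequence: s0 -0-> s5 -0-> s0 -1-> s1 -1-> s0 -0-> s5 -1-> s5

After reading 6 characters, A is in state s5.
(This kind of state-tracing is the core of the pumping-lemma construction: with 6 states, pigeonhole forces a repeat within the first 6 steps.)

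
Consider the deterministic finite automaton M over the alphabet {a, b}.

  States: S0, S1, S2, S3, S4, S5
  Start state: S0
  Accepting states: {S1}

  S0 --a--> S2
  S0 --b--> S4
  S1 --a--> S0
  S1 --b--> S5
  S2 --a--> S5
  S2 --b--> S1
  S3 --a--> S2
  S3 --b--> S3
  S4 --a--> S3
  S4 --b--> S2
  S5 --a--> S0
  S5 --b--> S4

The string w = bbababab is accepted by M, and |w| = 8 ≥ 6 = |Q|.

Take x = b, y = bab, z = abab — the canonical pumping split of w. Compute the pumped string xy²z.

bbabbababab

xy^2z = b·bab·bab·abab = bbabbababab.
Reading y = bab takes M from S4 back to S4, so after x·y·y the machine is still in S4, and z then leads to the accepting state S1. Hence bbabbababab ∈ L(M).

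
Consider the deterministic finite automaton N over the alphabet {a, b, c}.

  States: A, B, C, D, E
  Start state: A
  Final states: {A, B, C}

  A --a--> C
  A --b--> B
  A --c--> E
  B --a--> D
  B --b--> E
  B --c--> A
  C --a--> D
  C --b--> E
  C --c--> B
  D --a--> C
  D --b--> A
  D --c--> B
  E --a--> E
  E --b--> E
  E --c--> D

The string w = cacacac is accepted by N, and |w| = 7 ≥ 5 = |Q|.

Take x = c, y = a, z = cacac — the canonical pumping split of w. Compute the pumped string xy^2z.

caacacac

xy^2z = c·a·a·cacac = caacacac.
Reading y = a takes N from E back to E, so after x·y·y the machine is still in E, and z then leads to the accepting state B. Hence caacacac ∈ L(N).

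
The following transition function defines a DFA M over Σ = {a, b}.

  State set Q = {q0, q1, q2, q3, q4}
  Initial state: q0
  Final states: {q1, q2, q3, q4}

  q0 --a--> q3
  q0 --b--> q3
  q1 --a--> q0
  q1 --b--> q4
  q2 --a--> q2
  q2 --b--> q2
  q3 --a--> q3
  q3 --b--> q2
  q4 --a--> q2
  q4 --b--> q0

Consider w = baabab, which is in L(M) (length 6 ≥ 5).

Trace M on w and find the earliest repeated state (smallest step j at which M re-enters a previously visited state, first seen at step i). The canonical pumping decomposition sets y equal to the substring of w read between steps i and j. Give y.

a

State sequence: q0 -b-> q3 -a-> q3 -a-> q3 -b-> q2 -a-> q2 -b-> q2
First repeat at step 2: q3 was already visited.

So i = 1, j = 2, giving x = w[0:1] = b, y = w[1:2] = a, z = w[2:6] = abab.
Check: |xy| = 2 ≤ 5 and |y| = 1 ≥ 1. Reading y takes M from q3 back to q3, so every xyⁱz is accepted.
Pumping length from the standard proof: p = 5 (the number of states). The repeated state found above gives |xy| = j ≤ 5 and |y| = j − i ≥ 1.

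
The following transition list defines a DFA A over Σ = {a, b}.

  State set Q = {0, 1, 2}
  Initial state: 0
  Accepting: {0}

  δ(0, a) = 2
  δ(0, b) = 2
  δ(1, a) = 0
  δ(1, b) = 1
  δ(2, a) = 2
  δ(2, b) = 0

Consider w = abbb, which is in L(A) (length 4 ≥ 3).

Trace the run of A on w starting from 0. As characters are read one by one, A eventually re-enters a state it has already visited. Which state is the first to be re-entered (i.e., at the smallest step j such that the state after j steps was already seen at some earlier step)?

State sequence: 0 -a-> 2 -b-> 0 -b-> 2 -b-> 0
First repeat at step 2: 0 was already visited.

The earliest repeat is at step j = 2: A is in 0, which it already visited at step i = 0.

0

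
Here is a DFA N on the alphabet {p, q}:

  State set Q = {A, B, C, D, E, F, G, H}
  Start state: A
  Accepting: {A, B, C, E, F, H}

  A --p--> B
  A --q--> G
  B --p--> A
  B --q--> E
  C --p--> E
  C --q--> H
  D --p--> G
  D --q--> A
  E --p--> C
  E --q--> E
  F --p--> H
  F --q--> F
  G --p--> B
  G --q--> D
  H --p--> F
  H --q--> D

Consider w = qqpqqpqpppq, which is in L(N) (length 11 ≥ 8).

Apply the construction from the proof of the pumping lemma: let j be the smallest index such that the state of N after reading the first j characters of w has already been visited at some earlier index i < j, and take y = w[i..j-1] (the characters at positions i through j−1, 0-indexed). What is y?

qp

Run of N on w = q q p q q p q p p p q:
  step 0: A  (start)
  step 1: G  (read q: A→G)
  step 2: D  (read q: G→D)
  step 3: G  (read p: D→G)   ← first repeat (G seen earlier)
  step 4: D  (read q: G→D)
  step 5: A  (read q: D→A)
  step 6: B  (read p: A→B)
  step 7: E  (read q: B→E)
  step 8: C  (read p: E→C)
  step 9: E  (read p: C→E)
  step 10: C  (read p: E→C)
  step 11: H  (read q: C→H)

So i = 1, j = 3, giving x = w[0:1] = q, y = w[1:3] = qp, z = w[3:11] = qqpqpppq.
Check: |xy| = 3 ≤ 8 and |y| = 2 ≥ 1. Reading y takes N from G back to G, so every xyⁱz is accepted.
With |Q| = 8, pigeonhole forces a state repeat no later than step 8; the substring read between the first and second visits to that state can be pumped.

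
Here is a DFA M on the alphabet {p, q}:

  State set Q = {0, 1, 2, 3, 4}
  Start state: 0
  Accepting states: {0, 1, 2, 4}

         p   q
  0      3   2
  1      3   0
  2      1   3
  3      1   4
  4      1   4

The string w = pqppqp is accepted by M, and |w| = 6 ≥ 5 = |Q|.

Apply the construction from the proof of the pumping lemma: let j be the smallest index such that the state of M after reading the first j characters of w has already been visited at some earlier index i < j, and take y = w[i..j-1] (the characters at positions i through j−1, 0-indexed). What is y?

qpp

State sequence: 0 -p-> 3 -q-> 4 -p-> 1 -p-> 3 -q-> 4 -p-> 1
First repeat at step 4: 3 was already visited.

So i = 1, j = 4, giving x = w[0:1] = p, y = w[1:4] = qpp, z = w[4:6] = qp.
Check: |xy| = 4 ≤ 5 and |y| = 3 ≥ 1. Reading y takes M from 3 back to 3, so every xyⁱz is accepted.
With |Q| = 5, pigeonhole forces a state repeat no later than step 5; the substring read between the first and second visits to that state can be pumped.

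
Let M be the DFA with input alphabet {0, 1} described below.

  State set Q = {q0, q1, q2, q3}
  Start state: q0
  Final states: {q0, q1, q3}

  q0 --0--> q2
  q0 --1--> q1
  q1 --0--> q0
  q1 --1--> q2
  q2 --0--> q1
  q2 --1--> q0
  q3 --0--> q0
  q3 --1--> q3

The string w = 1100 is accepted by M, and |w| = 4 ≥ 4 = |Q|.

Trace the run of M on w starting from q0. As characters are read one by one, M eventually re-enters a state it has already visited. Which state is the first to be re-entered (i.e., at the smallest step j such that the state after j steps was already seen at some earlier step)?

State sequence: q0 -1-> q1 -1-> q2 -0-> q1 -0-> q0
First repeat at step 3: q1 was already visited.

The earliest repeat is at step j = 3: M is in q1, which it already visited at step i = 1.

q1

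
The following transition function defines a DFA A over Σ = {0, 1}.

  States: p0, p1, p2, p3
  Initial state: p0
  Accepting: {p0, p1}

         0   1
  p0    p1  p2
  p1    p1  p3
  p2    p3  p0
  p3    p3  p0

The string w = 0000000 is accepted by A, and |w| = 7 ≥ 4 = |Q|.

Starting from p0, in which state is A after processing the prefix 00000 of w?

State sequence: p0 -0-> p1 -0-> p1 -0-> p1 -0-> p1 -0-> p1

After reading 5 characters, A is in state p1.

p1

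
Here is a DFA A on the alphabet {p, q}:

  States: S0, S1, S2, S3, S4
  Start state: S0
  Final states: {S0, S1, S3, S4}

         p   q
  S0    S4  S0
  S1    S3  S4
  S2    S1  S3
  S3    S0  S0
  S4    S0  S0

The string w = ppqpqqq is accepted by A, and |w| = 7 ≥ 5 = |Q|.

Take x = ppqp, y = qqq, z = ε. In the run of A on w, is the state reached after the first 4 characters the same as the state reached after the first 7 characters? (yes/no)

no

Run of A on the first 7 characters of w = p p q p q q q:
  step 0: S0  (start)
  step 1: S4  (read p: S0→S4)
  step 2: S0  (read p: S4→S0)
  step 3: S0  (read q: S0→S0)
  step 4: S4  (read p: S0→S4)
  step 5: S0  (read q: S4→S0)
  step 6: S0  (read q: S0→S0)
  step 7: S0  (read q: S0→S0)

After x (step 4): S4. After xy (step 7): S0.
They differ (S4 ≠ S0), so y is not a cycle from the state after x; this split is not the one the pumping-lemma construction produces, and pumping y need not keep the string in L(A).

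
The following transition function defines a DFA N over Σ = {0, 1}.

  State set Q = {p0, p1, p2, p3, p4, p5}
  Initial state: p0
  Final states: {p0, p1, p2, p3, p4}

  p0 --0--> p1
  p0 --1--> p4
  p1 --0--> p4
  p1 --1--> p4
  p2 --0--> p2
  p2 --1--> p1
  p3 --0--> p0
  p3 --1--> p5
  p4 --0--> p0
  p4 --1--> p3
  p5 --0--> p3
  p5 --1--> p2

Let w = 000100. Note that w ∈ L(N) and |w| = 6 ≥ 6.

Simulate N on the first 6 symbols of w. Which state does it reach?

p1

Run of N on the first 6 characters of w = 0 0 0 1 0 0:
  step 0: p0  (start)
  step 1: p1  (read 0: p0→p1)
  step 2: p4  (read 0: p1→p4)
  step 3: p0  (read 0: p4→p0)
  step 4: p4  (read 1: p0→p4)
  step 5: p0  (read 0: p4→p0)
  step 6: p1  (read 0: p0→p1)

After reading 6 characters, N is in state p1.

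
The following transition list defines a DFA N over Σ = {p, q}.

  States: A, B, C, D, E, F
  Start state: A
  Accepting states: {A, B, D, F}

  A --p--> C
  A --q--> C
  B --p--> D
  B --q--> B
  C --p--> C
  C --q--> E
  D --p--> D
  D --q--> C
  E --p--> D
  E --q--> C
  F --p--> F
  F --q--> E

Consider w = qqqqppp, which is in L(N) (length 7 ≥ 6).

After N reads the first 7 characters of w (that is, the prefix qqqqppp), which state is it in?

Run of N on the first 7 characters of w = q q q q p p p:
  step 0: A  (start)
  step 1: C  (read q: A→C)
  step 2: E  (read q: C→E)
  step 3: C  (read q: E→C)
  step 4: E  (read q: C→E)
  step 5: D  (read p: E→D)
  step 6: D  (read p: D→D)
  step 7: D  (read p: D→D)

After reading 7 characters, N is in state D.
(This kind of state-tracing is the core of the pumping-lemma construction: with 6 states, pigeonhole forces a repeat within the first 6 steps.)

D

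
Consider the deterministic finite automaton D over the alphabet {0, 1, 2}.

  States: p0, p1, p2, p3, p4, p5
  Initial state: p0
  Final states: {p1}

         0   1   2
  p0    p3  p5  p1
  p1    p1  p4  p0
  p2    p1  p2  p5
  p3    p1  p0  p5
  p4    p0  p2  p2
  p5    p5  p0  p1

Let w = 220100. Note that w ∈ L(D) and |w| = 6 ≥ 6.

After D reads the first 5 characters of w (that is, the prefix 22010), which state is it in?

p3

State sequence: p0 -2-> p1 -2-> p0 -0-> p3 -1-> p0 -0-> p3

After reading 5 characters, D is in state p3.
(This kind of state-tracing is the core of the pumping-lemma construction: with 6 states, pigeonhole forces a repeat within the first 6 steps.)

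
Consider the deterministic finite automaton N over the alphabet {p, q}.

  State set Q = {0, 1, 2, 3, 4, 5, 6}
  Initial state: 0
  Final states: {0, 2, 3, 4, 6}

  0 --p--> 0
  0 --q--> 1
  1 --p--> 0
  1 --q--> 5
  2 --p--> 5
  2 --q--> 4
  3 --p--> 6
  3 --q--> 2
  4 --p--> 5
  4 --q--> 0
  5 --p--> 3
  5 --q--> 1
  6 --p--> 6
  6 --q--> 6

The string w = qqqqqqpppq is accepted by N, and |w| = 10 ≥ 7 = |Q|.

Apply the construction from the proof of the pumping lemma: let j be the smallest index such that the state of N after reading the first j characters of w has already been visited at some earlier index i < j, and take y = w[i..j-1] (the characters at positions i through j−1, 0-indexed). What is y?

State sequence: 0 -q-> 1 -q-> 5 -q-> 1 -q-> 5 -q-> 1 -q-> 5 -p-> 3 -p-> 6 -p-> 6 -q-> 6
First repeat at step 3: 1 was already visited.

So i = 1, j = 3, giving x = w[0:1] = q, y = w[1:3] = qq, z = w[3:10] = qqqpppq.
Check: |xy| = 3 ≤ 7 and |y| = 2 ≥ 1. Reading y takes N from 1 back to 1, so every xyⁱz is accepted.
Pumping length from the standard proof: p = 7 (the number of states). The repeated state found above gives |xy| = j ≤ 7 and |y| = j − i ≥ 1.

qq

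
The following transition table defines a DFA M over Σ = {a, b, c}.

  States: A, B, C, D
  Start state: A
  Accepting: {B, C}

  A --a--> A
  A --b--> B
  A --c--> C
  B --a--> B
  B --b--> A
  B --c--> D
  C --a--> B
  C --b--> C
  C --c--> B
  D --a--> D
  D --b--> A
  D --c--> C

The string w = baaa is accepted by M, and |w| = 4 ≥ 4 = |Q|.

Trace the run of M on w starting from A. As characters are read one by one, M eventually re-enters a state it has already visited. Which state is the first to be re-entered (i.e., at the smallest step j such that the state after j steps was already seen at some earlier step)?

B

State sequence: A -b-> B -a-> B -a-> B -a-> B
First repeat at step 2: B was already visited.

The earliest repeat is at step j = 2: M is in B, which it already visited at step i = 1.
Since M has 4 states, any run of length ≥ 4 visits 4+1 states, so by pigeonhole some state repeats within the first 4 steps — that repeat gives the pumpable loop.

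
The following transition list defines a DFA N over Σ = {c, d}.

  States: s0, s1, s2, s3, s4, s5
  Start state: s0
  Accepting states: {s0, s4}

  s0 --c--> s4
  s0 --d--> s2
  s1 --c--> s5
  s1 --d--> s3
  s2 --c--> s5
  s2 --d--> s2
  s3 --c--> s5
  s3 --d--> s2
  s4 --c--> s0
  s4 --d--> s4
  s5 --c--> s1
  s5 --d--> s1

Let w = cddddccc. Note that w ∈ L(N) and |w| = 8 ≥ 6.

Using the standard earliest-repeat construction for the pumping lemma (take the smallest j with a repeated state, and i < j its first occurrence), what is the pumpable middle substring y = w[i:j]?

State sequence: s0 -c-> s4 -d-> s4 -d-> s4 -d-> s4 -d-> s4 -c-> s0 -c-> s4 -c-> s0
First repeat at step 2: s4 was already visited.

So i = 1, j = 2, giving x = w[0:1] = c, y = w[1:2] = d, z = w[2:8] = dddccc.
Check: |xy| = 2 ≤ 6 and |y| = 1 ≥ 1. Reading y takes N from s4 back to s4, so every xyⁱz is accepted.

d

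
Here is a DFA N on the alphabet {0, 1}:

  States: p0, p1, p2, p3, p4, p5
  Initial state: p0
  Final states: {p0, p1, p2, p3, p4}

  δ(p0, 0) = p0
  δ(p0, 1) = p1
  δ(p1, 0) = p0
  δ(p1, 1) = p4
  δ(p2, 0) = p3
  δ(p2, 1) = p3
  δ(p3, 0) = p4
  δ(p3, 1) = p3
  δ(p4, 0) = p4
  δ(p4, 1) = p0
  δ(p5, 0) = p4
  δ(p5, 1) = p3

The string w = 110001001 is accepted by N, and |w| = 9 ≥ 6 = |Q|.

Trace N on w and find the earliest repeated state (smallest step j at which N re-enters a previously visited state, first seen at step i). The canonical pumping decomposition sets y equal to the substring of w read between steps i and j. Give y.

State sequence: p0 -1-> p1 -1-> p4 -0-> p4 -0-> p4 -0-> p4 -1-> p0 -0-> p0 -0-> p0 -1-> p1
First repeat at step 3: p4 was already visited.

So i = 2, j = 3, giving x = w[0:2] = 11, y = w[2:3] = 0, z = w[3:9] = 001001.
Check: |xy| = 3 ≤ 6 and |y| = 1 ≥ 1. Reading y takes N from p4 back to p4, so every xyⁱz is accepted.

0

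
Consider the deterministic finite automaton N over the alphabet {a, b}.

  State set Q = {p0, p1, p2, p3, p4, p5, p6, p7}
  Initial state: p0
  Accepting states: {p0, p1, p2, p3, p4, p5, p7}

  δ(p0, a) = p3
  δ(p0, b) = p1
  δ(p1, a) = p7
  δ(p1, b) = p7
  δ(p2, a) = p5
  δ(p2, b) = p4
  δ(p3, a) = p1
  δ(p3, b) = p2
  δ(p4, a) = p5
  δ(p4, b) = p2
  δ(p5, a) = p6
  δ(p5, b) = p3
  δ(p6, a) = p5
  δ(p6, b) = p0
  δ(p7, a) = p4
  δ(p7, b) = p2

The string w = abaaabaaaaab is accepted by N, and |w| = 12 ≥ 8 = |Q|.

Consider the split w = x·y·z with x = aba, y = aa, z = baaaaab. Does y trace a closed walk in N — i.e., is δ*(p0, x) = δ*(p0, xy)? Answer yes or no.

yes

Run of N on the first 5 characters of w = a b a a a:
  step 0: p0  (start)
  step 1: p3  (read a: p0→p3)
  step 2: p2  (read b: p3→p2)
  step 3: p5  (read a: p2→p5)
  step 4: p6  (read a: p5→p6)
  step 5: p5  (read a: p6→p5)

After x (step 3): p5. After xy (step 5): p5.
They match, so y = aa drives N around a cycle from p5 back to itself; pumping y any number of times keeps N in p5 before reading z, and xyⁱz ∈ L(N) for every i ≥ 0.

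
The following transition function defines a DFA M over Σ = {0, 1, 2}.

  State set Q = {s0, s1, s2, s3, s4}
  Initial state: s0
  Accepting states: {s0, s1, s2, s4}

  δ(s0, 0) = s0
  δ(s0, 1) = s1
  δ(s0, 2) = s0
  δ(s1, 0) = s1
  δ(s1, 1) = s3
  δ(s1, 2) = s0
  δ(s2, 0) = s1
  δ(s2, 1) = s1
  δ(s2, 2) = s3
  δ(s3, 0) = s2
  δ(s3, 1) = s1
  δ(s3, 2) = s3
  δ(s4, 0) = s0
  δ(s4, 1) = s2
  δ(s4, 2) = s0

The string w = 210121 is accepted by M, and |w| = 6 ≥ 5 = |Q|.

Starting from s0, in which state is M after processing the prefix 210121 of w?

Run of M on the first 6 characters of w = 2 1 0 1 2 1:
  step 0: s0  (start)
  step 1: s0  (read 2: s0→s0)
  step 2: s1  (read 1: s0→s1)
  step 3: s1  (read 0: s1→s1)
  step 4: s3  (read 1: s1→s3)
  step 5: s3  (read 2: s3→s3)
  step 6: s1  (read 1: s3→s1)

After reading 6 characters, M is in state s1.
(This kind of state-tracing is the core of the pumping-lemma construction: with 5 states, pigeonhole forces a repeat within the first 5 steps.)

s1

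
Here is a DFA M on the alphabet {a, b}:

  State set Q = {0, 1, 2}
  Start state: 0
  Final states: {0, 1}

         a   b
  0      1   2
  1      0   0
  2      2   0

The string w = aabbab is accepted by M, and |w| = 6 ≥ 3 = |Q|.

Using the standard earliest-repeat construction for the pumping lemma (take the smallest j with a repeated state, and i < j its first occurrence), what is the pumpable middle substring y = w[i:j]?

aa

Run of M on w = a a b b a b:
  step 0: 0  (start)
  step 1: 1  (read a: 0→1)
  step 2: 0  (read a: 1→0)   ← first repeat (0 seen earlier)
  step 3: 2  (read b: 0→2)
  step 4: 0  (read b: 2→0)
  step 5: 1  (read a: 0→1)
  step 6: 0  (read b: 1→0)

So i = 0, j = 2, giving x = w[0:0] = ε, y = w[0:2] = aa, z = w[2:6] = bbab.
Check: |xy| = 2 ≤ 3 and |y| = 2 ≥ 1. Reading y takes M from 0 back to 0, so every xyⁱz is accepted.
With |Q| = 3, pigeonhole forces a state repeat no later than step 3; the substring read between the first and second visits to that state can be pumped.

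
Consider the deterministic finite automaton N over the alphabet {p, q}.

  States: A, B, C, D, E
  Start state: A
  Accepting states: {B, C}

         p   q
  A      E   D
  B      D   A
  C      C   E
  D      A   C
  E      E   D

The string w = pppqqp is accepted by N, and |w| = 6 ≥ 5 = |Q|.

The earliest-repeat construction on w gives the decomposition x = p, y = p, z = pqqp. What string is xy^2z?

xy^2z = p·p·p·pqqp = ppppqqp.
Reading y = p takes N from E back to E, so after x·y·y the machine is still in E, and z then leads to the accepting state C. Hence ppppqqp ∈ L(N).

ppppqqp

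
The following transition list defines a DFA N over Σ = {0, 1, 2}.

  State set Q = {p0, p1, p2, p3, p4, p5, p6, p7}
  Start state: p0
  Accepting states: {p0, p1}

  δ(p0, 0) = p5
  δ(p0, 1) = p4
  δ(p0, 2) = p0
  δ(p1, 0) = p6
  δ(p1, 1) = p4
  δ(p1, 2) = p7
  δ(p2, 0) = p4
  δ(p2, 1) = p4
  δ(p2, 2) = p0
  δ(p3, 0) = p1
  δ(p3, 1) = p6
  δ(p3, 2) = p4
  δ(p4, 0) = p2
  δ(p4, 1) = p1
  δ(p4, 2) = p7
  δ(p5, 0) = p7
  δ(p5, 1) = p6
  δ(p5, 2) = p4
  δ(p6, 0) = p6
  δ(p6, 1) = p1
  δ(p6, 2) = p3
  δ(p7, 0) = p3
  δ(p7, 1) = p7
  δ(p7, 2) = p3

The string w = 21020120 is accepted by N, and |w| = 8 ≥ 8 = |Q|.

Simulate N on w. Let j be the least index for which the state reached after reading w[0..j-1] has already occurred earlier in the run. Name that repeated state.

p0

Run of N on w = 2 1 0 2 0 1 2 0:
  step 0: p0  (start)
  step 1: p0  (read 2: p0→p0)   ← first repeat (p0 seen earlier)
  step 2: p4  (read 1: p0→p4)
  step 3: p2  (read 0: p4→p2)
  step 4: p0  (read 2: p2→p0)
  step 5: p5  (read 0: p0→p5)
  step 6: p6  (read 1: p5→p6)
  step 7: p3  (read 2: p6→p3)
  step 8: p1  (read 0: p3→p1)

The earliest repeat is at step j = 1: N is in p0, which it already visited at step i = 0.
The DFA has 8 states, so the proof of the pumping lemma guarantees a repeated state among the first 8+1 visited; the segment between the two visits is the pumpable y.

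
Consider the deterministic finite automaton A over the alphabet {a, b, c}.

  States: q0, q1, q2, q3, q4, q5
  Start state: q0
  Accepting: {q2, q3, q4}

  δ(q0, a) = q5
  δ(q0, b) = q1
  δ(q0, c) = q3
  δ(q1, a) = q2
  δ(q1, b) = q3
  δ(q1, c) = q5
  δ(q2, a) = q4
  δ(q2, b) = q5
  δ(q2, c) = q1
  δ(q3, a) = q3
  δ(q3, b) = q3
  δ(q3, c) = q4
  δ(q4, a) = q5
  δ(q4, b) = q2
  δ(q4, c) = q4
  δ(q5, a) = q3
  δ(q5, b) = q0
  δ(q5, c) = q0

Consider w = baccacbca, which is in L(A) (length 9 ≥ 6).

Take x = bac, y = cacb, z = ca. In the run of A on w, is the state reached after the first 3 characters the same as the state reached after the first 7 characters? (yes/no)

no

State sequence: q0 -b-> q1 -a-> q2 -c-> q1 -c-> q5 -a-> q3 -c-> q4 -b-> q2

After x (step 3): q1. After xy (step 7): q2.
They differ (q1 ≠ q2), so y is not a cycle from the state after x; this split is not the one the pumping-lemma construction produces, and pumping y need not keep the string in L(A).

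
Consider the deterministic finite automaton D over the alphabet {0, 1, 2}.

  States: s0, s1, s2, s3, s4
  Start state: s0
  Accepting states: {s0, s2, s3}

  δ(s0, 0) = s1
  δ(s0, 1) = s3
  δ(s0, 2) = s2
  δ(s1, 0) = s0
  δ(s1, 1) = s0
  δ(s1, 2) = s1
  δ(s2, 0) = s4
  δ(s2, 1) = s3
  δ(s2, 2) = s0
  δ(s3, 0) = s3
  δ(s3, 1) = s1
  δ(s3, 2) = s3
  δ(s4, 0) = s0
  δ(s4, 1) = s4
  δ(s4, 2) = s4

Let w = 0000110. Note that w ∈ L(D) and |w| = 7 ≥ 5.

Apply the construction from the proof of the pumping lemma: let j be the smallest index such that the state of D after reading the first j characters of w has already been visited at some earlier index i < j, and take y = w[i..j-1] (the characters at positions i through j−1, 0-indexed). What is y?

00

State sequence: s0 -0-> s1 -0-> s0 -0-> s1 -0-> s0 -1-> s3 -1-> s1 -0-> s0
First repeat at step 2: s0 was already visited.

So i = 0, j = 2, giving x = w[0:0] = ε, y = w[0:2] = 00, z = w[2:7] = 00110.
Check: |xy| = 2 ≤ 5 and |y| = 2 ≥ 1. Reading y takes D from s0 back to s0, so every xyⁱz is accepted.
With |Q| = 5, pigeonhole forces a state repeat no later than step 5; the substring read between the first and second visits to that state can be pumped.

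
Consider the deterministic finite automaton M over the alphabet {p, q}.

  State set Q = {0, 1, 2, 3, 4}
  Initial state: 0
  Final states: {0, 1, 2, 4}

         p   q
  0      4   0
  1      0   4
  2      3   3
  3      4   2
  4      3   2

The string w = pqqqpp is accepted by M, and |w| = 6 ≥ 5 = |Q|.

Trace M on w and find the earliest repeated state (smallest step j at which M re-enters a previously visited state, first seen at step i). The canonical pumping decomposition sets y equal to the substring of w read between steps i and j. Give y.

qq

State sequence: 0 -p-> 4 -q-> 2 -q-> 3 -q-> 2 -p-> 3 -p-> 4
First repeat at step 4: 2 was already visited.

So i = 2, j = 4, giving x = w[0:2] = pq, y = w[2:4] = qq, z = w[4:6] = pp.
Check: |xy| = 4 ≤ 5 and |y| = 2 ≥ 1. Reading y takes M from 2 back to 2, so every xyⁱz is accepted.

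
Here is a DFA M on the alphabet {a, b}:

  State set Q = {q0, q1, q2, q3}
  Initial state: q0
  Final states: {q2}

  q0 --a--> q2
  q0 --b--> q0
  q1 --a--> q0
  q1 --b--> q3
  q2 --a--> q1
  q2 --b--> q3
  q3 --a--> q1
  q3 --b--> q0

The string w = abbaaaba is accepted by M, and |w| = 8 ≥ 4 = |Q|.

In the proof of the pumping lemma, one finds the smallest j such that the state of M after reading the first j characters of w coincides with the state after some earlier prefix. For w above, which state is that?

q0

Run of M on w = a b b a a a b a:
  step 0: q0  (start)
  step 1: q2  (read a: q0→q2)
  step 2: q3  (read b: q2→q3)
  step 3: q0  (read b: q3→q0)   ← first repeat (q0 seen earlier)
  step 4: q2  (read a: q0→q2)
  step 5: q1  (read a: q2→q1)
  step 6: q0  (read a: q1→q0)
  step 7: q0  (read b: q0→q0)
  step 8: q2  (read a: q0→q2)

The earliest repeat is at step j = 3: M is in q0, which it already visited at step i = 0.
Since M has 4 states, any run of length ≥ 4 visits 4+1 states, so by pigeonhole some state repeats within the first 4 steps — that repeat gives the pumpable loop.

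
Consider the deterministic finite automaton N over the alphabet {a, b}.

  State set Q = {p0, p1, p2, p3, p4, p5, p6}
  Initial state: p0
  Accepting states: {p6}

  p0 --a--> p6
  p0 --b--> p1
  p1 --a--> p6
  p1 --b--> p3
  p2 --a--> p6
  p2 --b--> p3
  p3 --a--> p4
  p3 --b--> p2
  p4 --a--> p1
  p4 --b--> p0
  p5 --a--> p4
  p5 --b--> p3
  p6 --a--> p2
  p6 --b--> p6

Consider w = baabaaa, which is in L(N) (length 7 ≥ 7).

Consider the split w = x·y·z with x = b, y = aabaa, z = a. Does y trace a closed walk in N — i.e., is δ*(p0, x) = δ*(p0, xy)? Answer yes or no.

yes

Run of N on the first 6 characters of w = b a a b a a:
  step 0: p0  (start)
  step 1: p1  (read b: p0→p1)
  step 2: p6  (read a: p1→p6)
  step 3: p2  (read a: p6→p2)
  step 4: p3  (read b: p2→p3)
  step 5: p4  (read a: p3→p4)
  step 6: p1  (read a: p4→p1)

After x (step 1): p1. After xy (step 6): p1.
They match, so y = aabaa drives N around a cycle from p1 back to itself; pumping y any number of times keeps N in p1 before reading z, and xyⁱz ∈ L(N) for every i ≥ 0.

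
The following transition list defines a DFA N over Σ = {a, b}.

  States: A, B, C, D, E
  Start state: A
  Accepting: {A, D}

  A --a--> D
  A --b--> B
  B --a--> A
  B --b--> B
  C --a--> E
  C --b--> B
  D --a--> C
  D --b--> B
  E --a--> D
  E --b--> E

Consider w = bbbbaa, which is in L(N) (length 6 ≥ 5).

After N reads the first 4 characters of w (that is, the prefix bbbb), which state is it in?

State sequence: A -b-> B -b-> B -b-> B -b-> B

After reading 4 characters, N is in state B.

B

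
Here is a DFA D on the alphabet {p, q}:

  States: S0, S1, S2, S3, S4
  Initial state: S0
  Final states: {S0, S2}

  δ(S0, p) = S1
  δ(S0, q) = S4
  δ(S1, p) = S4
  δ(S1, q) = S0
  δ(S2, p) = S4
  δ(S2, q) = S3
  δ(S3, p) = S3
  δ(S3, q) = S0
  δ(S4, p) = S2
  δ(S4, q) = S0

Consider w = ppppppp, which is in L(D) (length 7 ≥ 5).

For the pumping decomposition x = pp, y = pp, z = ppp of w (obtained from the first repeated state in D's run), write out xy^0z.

xy⁰z = xz = pp·ppp = ppppp.
Reading y = pp takes D from S4 back to S4, so after x the machine is still in S4, and z then leads to the accepting state S2. Hence ppppp ∈ L(D).

ppppp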